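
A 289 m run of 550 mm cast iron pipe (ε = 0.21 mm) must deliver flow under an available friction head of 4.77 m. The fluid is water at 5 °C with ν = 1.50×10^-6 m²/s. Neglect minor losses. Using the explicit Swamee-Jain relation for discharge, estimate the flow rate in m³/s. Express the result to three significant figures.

Q ≈ 0.787 m³/s

Swamee-Jain (Type II): Q = -0.965·√(gD⁵h_f/L)·ln[ε/(3.7D) + √(3.17ν²L/(gD³h_f))]
√(gD⁵h_f/L) = √(9.81·0.550⁵·4.77/289) = 0.09027
ε/(3.7D) = 1.03×10^-4; √(3.17ν²L/(gD³h_f)) = 1.63×10^-5
Q = -0.965·0.09027·ln(1.195×10^-4) = 0.7868 m³/s
Check: V = 3.31 m/s, Re = 1.21×10^6, f = 0.01633, h_f = 4.80 m ≈ 4.77 m ✓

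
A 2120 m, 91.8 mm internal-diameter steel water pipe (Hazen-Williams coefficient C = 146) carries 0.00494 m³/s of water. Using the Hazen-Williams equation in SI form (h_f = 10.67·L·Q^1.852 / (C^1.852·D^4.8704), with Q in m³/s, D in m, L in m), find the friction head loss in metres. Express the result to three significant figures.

h_f ≈ 13.4 m

h_f = 10.67·2120·0.00494^1.852 / (146^1.852·0.0918^4.8704) = 13.37 m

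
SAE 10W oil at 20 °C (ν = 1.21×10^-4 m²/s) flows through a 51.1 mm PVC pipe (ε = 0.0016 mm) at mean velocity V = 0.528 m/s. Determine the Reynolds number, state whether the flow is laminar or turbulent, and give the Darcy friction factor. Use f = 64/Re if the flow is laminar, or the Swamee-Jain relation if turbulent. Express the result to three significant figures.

Re ≈ 223; laminar; f = 64/Re ≈ 0.287

Re = VD/ν = 0.5280·0.0511/1.21×10^-4 = 223
Re < 2300 → laminar → f = 64/Re = 0.2870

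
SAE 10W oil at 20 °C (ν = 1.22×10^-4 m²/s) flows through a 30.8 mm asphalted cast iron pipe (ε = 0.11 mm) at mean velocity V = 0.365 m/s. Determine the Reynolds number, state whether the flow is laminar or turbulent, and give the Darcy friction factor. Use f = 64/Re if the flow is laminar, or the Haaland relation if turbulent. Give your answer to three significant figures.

Re = VD/ν = 0.3650·0.0308/1.22×10^-4 = 92.1
Re < 2300 → laminar → f = 64/Re = 0.6945

Re ≈ 92.1; laminar; f = 64/Re ≈ 0.695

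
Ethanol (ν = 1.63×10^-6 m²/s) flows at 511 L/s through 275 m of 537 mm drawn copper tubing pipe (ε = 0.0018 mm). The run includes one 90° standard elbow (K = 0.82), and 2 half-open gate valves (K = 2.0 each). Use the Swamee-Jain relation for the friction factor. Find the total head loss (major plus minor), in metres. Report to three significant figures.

H_L ≈ 2.88 m

V = 4Q/(πD²) = 2.256 m/s; V²/2g = 0.2595 m
Re = 7.43×10^5, ε/D = 3.35×10^-6 → f = 0.01228 (Swamee-Jain)
Major: h_f = f(L/D)·V²/2g = 0.01228·512.1·0.2595 = 1.632 m
Minor: ΣK = 4.82; h_m = ΣK·V²/2g = 1.251 m
Total H_L = 1.632 + 1.251 = 2.882 m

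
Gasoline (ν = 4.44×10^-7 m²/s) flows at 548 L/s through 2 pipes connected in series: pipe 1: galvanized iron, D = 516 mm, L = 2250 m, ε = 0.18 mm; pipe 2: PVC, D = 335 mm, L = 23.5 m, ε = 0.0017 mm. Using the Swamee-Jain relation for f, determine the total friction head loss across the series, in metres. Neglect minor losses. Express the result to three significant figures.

Pipe 1: V = 2.621 m/s, Re = 3.05×10^6, ε/D = 3.49×10^-4, f = 0.01571, h_1 = f(L/D)V²/2g = 23.98 m
Pipe 2: V = 6.217 m/s, Re = 4.69×10^6, ε/D = 5.07×10^-6, f = 0.009421, h_2 = f(L/D)V²/2g = 1.302 m
Series → Q common, losses add: H = Σh = 25.29 m

H ≈ 25.3 m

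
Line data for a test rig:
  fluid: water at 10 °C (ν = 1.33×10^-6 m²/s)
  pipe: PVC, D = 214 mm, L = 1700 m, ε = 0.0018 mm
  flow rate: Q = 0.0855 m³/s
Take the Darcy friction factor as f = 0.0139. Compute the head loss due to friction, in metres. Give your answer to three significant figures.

h_f ≈ 31.8 m

V = 4Q/(πD²) = 4·0.0855/(π·0.214²) = 2.377 m/s
h_f = f(L/D)V²/(2g) = 0.01390·(1700/0.214)·2.377²/(2·9.81) = 31.80 m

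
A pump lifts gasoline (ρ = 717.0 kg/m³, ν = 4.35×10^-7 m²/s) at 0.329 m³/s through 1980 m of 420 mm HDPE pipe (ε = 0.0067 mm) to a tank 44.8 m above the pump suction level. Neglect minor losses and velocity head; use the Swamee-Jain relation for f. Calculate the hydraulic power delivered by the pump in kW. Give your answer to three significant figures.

V = 4Q/(πD²) = 2.375 m/s; Re = 2.29×10^6; ε/D = 1.60×10^-5; f = 0.01076
h_f = f(L/D)V²/2g = 14.58 m
Total head H = z + h_f = 44.8 + 14.58 = 59.38 m
P_hyd = ρgQH = 717.0·9.81·0.329·59.38 = 137.4 kW

P_hyd ≈ 137 kW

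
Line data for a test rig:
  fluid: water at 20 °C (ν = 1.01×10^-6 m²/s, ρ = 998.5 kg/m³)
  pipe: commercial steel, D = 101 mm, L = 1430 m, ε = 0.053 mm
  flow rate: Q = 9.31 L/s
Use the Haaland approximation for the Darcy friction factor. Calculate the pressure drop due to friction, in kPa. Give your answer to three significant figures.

V = 4Q/(πD²) = 4·0.00931/(π·0.101²) = 1.162 m/s
Re = VD/ν = 1.162·0.101/1.01×10^-6 = 1.16×10^5 → turbulent
ε/D = 0.053/101 = 5.25×10^-4
Haaland: f = 0.01981
h_f = f(L/D)V²/(2g) = 0.01981·(1430/0.101)·1.162²/(2·9.81) = 19.30 m
Δp = ρg·h_f = 998.5·9.81·19.30 = 189.1 kPa

Δp ≈ 189 kPa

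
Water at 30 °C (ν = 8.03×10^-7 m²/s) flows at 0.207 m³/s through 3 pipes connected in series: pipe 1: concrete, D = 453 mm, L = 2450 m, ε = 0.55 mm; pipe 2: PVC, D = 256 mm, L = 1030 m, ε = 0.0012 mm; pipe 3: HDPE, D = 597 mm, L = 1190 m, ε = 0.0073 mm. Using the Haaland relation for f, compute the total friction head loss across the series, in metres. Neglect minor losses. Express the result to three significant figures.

Pipe 1: V = 1.284 m/s, Re = 7.25×10^5, ε/D = 0.00121, f = 0.02096, h_1 = f(L/D)V²/2g = 9.529 m
Pipe 2: V = 4.022 m/s, Re = 1.28×10^6, ε/D = 4.69×10^-6, f = 0.01121, h_2 = f(L/D)V²/2g = 37.19 m
Pipe 3: V = 0.7395 m/s, Re = 5.50×10^5, ε/D = 1.22×10^-5, f = 0.01299, h_3 = f(L/D)V²/2g = 0.7219 m
Series → Q common, losses add: H = Σh = 47.44 m

H ≈ 47.4 m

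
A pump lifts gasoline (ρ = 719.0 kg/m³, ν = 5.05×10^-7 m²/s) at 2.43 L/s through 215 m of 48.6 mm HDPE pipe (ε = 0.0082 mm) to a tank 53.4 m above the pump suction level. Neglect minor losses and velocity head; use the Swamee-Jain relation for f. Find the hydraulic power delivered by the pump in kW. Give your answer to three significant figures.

V = 4Q/(πD²) = 1.310 m/s; Re = 1.26×10^5; ε/D = 1.69×10^-4; f = 0.01812
h_f = f(L/D)V²/2g = 7.010 m
Total head H = z + h_f = 53.4 + 7.010 = 60.41 m
P_hyd = ρgQH = 719.0·9.81·0.00243·60.41 = 1.035 kW

P_hyd ≈ 1.04 kW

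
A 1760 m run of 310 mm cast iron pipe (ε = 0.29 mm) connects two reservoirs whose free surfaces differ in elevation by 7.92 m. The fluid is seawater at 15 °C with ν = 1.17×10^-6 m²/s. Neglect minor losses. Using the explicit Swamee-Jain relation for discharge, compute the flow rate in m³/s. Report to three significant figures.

Swamee-Jain (Type II): Q = -0.965·√(gD⁵h_f/L)·ln[ε/(3.7D) + √(3.17ν²L/(gD³h_f))]
√(gD⁵h_f/L) = √(9.81·0.310⁵·7.92/1760) = 0.01124
ε/(3.7D) = 2.53×10^-4; √(3.17ν²L/(gD³h_f)) = 5.74×10^-5
Q = -0.965·0.01124·ln(3.103×10^-4) = 0.08764 m³/s
Check: V = 1.16 m/s, Re = 3.08×10^5, f = 0.02045, h_f = 7.98 m ≈ 7.92 m ✓

Q ≈ 0.0876 m³/s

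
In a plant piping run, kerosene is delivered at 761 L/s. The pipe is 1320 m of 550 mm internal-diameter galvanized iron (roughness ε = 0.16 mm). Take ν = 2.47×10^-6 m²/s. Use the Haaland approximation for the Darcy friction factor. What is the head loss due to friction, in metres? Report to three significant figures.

h_f ≈ 19.8 m

V = 4Q/(πD²) = 4·0.761/(π·0.550²) = 3.203 m/s
Re = VD/ν = 3.203·0.550/2.47×10^-6 = 7.13×10^5 → turbulent
ε/D = 0.16/550 = 2.91×10^-4
Haaland: f = 0.01575
h_f = f(L/D)V²/(2g) = 0.01575·(1320/0.550)·3.203²/(2·9.81) = 19.77 m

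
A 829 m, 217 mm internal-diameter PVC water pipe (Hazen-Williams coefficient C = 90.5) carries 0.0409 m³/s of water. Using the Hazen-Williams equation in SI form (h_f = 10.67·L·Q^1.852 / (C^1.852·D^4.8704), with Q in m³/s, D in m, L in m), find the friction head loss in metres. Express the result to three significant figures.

h_f = 10.67·829·0.0409^1.852 / (90.5^1.852·0.217^4.8704) = 9.630 m

h_f ≈ 9.63 m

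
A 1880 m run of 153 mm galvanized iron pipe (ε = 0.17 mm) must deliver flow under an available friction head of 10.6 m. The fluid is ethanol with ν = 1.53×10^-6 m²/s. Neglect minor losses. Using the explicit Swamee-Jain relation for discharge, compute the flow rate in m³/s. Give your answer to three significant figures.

Swamee-Jain (Type II): Q = -0.965·√(gD⁵h_f/L)·ln[ε/(3.7D) + √(3.17ν²L/(gD³h_f))]
√(gD⁵h_f/L) = √(9.81·0.153⁵·10.6/1880) = 0.002153
ε/(3.7D) = 3.00×10^-4; √(3.17ν²L/(gD³h_f)) = 1.94×10^-4
Q = -0.965·0.002153·ln(4.938×10^-4) = 0.01582 m³/s
Check: V = 0.861 m/s, Re = 8.61×10^4, f = 0.02304, h_f = 10.7 m ≈ 10.6 m ✓

Q ≈ 0.0158 m³/s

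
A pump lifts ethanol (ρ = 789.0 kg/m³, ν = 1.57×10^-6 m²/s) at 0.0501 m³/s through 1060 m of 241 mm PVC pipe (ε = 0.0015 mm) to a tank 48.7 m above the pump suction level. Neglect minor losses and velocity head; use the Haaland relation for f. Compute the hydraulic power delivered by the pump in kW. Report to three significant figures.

V = 4Q/(πD²) = 1.098 m/s; Re = 1.69×10^5; ε/D = 6.22×10^-6; f = 0.01606
h_f = f(L/D)V²/2g = 4.343 m
Total head H = z + h_f = 48.7 + 4.343 = 53.04 m
P_hyd = ρgQH = 789.0·9.81·0.0501·53.04 = 20.57 kW

P_hyd ≈ 20.6 kW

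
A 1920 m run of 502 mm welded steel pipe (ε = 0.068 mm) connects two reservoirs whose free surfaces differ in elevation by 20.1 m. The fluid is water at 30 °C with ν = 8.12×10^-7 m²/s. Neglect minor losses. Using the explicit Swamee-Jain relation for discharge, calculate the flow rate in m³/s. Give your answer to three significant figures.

Swamee-Jain (Type II): Q = -0.965·√(gD⁵h_f/L)·ln[ε/(3.7D) + √(3.17ν²L/(gD³h_f))]
√(gD⁵h_f/L) = √(9.81·0.502⁵·20.1/1920) = 0.05722
ε/(3.7D) = 3.66×10^-5; √(3.17ν²L/(gD³h_f)) = 1.27×10^-5
Q = -0.965·0.05722·ln(4.929×10^-5) = 0.5476 m³/s
Check: V = 2.77 m/s, Re = 1.71×10^6, f = 0.01355, h_f = 20.2 m ≈ 20.1 m ✓

Q ≈ 0.548 m³/s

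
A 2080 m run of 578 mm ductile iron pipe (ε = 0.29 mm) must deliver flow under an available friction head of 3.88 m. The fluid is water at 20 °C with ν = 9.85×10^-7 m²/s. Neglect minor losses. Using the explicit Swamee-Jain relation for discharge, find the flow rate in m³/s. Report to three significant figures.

Swamee-Jain (Type II): Q = -0.965·√(gD⁵h_f/L)·ln[ε/(3.7D) + √(3.17ν²L/(gD³h_f))]
√(gD⁵h_f/L) = √(9.81·0.578⁵·3.88/2080) = 0.03436
ε/(3.7D) = 1.36×10^-4; √(3.17ν²L/(gD³h_f)) = 2.95×10^-5
Q = -0.965·0.03436·ln(1.651×10^-4) = 0.2888 m³/s
Check: V = 1.10 m/s, Re = 6.46×10^5, f = 0.01758, h_f = 3.91 m ≈ 3.88 m ✓

Q ≈ 0.289 m³/s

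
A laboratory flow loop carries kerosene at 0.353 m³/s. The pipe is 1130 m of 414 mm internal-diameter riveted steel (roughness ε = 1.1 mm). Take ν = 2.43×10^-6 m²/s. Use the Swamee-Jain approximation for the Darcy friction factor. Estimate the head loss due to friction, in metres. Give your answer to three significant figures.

V = 4Q/(πD²) = 4·0.353/(π·0.414²) = 2.622 m/s
Re = VD/ν = 2.622·0.414/2.43×10^-6 = 4.47×10^5 → turbulent
ε/D = 1.1/414 = 0.00266
Swamee-Jain: f = 0.02575
h_f = f(L/D)V²/(2g) = 0.02575·(1130/0.414)·2.622²/(2·9.81) = 24.63 m

h_f ≈ 24.6 m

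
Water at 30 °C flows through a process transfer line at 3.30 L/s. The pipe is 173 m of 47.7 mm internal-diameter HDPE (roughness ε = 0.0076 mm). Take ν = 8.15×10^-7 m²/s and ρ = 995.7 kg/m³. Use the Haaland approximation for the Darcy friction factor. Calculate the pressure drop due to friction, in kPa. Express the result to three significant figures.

V = 4Q/(πD²) = 4·0.00330/(π·0.0477²) = 1.847 m/s
Re = VD/ν = 1.847·0.0477/8.15×10^-7 = 1.08×10^5 → turbulent
ε/D = 0.0076/47.7 = 1.59×10^-4
Haaland: f = 0.01829
h_f = f(L/D)V²/(2g) = 0.01829·(173/0.0477)·1.847²/(2·9.81) = 11.53 m
Δp = ρg·h_f = 995.7·9.81·11.53 = 112.6 kPa

Δp ≈ 113 kPa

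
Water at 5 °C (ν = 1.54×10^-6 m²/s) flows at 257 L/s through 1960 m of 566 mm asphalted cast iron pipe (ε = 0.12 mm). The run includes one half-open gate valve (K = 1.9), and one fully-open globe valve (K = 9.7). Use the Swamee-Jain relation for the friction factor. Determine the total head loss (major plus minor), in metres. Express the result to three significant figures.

V = 4Q/(πD²) = 1.021 m/s; V²/2g = 0.05318 m
Re = 3.75×10^5, ε/D = 2.12×10^-4 → f = 0.01603 (Swamee-Jain)
Major: h_f = f(L/D)·V²/2g = 0.01603·3463·0.05318 = 2.952 m
Minor: ΣK = 11.6; h_m = ΣK·V²/2g = 0.6169 m
Total H_L = 2.952 + 0.6169 = 3.569 m

H_L ≈ 3.57 m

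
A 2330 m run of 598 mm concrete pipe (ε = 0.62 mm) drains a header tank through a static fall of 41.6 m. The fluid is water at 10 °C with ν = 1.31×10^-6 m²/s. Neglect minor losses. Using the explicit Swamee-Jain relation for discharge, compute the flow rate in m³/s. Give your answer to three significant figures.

Swamee-Jain (Type II): Q = -0.965·√(gD⁵h_f/L)·ln[ε/(3.7D) + √(3.17ν²L/(gD³h_f))]
√(gD⁵h_f/L) = √(9.81·0.598⁵·41.6/2330) = 0.1157
ε/(3.7D) = 2.80×10^-4; √(3.17ν²L/(gD³h_f)) = 1.21×10^-5
Q = -0.965·0.1157·ln(2.923×10^-4) = 0.9089 m³/s
Check: V = 3.24 m/s, Re = 1.48×10^6, f = 0.02008, h_f = 41.8 m ≈ 41.6 m ✓

Q ≈ 0.909 m³/s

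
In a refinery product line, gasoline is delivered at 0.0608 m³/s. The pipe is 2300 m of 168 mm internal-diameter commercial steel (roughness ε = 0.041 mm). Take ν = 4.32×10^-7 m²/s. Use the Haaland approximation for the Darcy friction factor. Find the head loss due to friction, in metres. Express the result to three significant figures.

h_f ≈ 78.9 m

V = 4Q/(πD²) = 4·0.0608/(π·0.168²) = 2.743 m/s
Re = VD/ν = 2.743·0.168/4.32×10^-7 = 1.07×10^6 → turbulent
ε/D = 0.041/168 = 2.44×10^-4
Haaland: f = 0.01502
h_f = f(L/D)V²/(2g) = 0.01502·(2300/0.168)·2.743²/(2·9.81) = 78.87 m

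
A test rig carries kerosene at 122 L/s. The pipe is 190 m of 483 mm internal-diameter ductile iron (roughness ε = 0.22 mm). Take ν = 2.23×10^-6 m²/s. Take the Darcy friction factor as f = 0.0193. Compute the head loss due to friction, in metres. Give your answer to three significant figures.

V = 4Q/(πD²) = 4·0.122/(π·0.483²) = 0.6658 m/s
h_f = f(L/D)V²/(2g) = 0.01930·(190/0.483)·0.6658²/(2·9.81) = 0.1716 m

h_f ≈ 0.172 m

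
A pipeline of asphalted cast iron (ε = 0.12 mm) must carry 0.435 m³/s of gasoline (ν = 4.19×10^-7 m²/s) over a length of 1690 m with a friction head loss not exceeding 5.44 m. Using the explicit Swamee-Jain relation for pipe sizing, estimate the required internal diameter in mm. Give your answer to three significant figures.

D ≈ 594 mm

Swamee-Jain (Type III): D = 0.66·[ε^1.25·(LQ²/(gh_f))^4.75 + ν·Q^9.4·(L/(gh_f))^5.2]^0.04
LQ²/(gh_f) = 5.992; L/(gh_f) = 31.67
Term 1 = ε^1.25·(…)^4.75 = 0.0620; Term 2 = ν·Q^9.4·(…)^5.2 = 0.0106
D = 0.66·(0.0620 + 0.0106)^0.04 = 0.5943 m = 594 mm
Check: V = 1.57 m/s, Re = 2.22×10^6, f = 0.01429, h_f = 5.09 m ≈ 5.44 m ✓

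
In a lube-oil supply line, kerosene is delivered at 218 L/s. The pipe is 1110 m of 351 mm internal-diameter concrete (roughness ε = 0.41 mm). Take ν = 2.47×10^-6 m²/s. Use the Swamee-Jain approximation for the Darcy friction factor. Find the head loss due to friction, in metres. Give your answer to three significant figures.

V = 4Q/(πD²) = 4·0.218/(π·0.351²) = 2.253 m/s
Re = VD/ν = 2.253·0.351/2.47×10^-6 = 3.20×10^5 → turbulent
ε/D = 0.41/351 = 0.00117
Swamee-Jain: f = 0.02136
h_f = f(L/D)V²/(2g) = 0.02136·(1110/0.351)·2.253²/(2·9.81) = 17.48 m

h_f ≈ 17.5 m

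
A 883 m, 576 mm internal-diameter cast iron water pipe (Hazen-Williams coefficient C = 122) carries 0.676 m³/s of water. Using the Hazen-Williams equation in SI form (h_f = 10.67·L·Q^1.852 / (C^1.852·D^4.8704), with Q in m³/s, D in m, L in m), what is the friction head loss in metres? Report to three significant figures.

h_f ≈ 9.16 m

h_f = 10.67·883·0.676^1.852 / (122^1.852·0.576^4.8704) = 9.164 m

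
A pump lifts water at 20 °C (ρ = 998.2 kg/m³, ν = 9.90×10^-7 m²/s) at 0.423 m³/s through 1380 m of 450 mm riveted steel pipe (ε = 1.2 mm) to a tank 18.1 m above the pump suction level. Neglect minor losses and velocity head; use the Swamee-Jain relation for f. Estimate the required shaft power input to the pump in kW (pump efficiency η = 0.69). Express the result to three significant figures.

P_shaft ≈ 278 kW

V = 4Q/(πD²) = 2.660 m/s; Re = 1.21×10^6; ε/D = 0.00267; f = 0.02551
h_f = f(L/D)V²/2g = 28.20 m
Total head H = z + h_f = 18.1 + 28.20 = 46.30 m
P_hyd = ρgQH = 998.2·9.81·0.423·46.30 = 191.8 kW
P_shaft = P_hyd/η = 191.8/0.69 = 277.9 kW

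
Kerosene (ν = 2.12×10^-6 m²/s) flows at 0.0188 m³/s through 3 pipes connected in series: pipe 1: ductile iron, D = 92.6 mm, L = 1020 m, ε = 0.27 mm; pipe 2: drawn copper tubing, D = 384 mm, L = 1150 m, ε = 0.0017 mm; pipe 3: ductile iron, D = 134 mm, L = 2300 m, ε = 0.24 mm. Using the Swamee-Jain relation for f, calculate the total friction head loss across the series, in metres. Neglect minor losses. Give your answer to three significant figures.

Pipe 1: V = 2.792 m/s, Re = 1.22×10^5, ε/D = 0.00292, f = 0.02729, h_1 = f(L/D)V²/2g = 119.4 m
Pipe 2: V = 0.1623 m/s, Re = 2.94×10^4, ε/D = 4.43×10^-6, f = 0.02350, h_2 = f(L/D)V²/2g = 0.09452 m
Pipe 3: V = 1.333 m/s, Re = 8.43×10^4, ε/D = 0.00179, f = 0.02508, h_3 = f(L/D)V²/2g = 38.98 m
Series → Q common, losses add: H = Σh = 158.5 m

H ≈ 158 m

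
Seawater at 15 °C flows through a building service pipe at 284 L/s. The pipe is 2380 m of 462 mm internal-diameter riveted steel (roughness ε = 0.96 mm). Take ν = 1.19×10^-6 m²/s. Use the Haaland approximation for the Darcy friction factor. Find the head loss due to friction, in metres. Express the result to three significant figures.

h_f ≈ 18.0 m

V = 4Q/(πD²) = 4·0.284/(π·0.462²) = 1.694 m/s
Re = VD/ν = 1.694·0.462/1.19×10^-6 = 6.58×10^5 → turbulent
ε/D = 0.96/462 = 0.00208
Haaland: f = 0.02395
h_f = f(L/D)V²/(2g) = 0.02395·(2380/0.462)·1.694²/(2·9.81) = 18.05 m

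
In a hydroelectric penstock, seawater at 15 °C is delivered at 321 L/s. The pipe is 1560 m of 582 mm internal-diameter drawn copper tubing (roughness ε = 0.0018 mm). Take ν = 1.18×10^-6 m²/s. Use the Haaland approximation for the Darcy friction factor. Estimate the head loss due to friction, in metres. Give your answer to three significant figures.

V = 4Q/(πD²) = 4·0.321/(π·0.582²) = 1.207 m/s
Re = VD/ν = 1.207·0.582/1.18×10^-6 = 5.95×10^5 → turbulent
ε/D = 0.0018/582 = 3.09×10^-6
Haaland: f = 0.01270
h_f = f(L/D)V²/(2g) = 0.01270·(1560/0.582)·1.207²/(2·9.81) = 2.527 m

h_f ≈ 2.53 m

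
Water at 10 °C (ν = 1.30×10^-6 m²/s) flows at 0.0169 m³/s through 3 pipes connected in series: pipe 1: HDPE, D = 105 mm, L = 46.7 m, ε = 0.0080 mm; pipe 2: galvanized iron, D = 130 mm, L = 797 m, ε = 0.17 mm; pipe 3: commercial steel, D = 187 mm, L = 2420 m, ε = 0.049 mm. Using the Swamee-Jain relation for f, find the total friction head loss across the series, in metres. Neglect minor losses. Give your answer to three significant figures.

H ≈ 18.0 m

Pipe 1: V = 1.952 m/s, Re = 1.58×10^5, ε/D = 7.62×10^-5, f = 0.01686, h_1 = f(L/D)V²/2g = 1.456 m
Pipe 2: V = 1.273 m/s, Re = 1.27×10^5, ε/D = 0.00131, f = 0.02294, h_2 = f(L/D)V²/2g = 11.62 m
Pipe 3: V = 0.6153 m/s, Re = 8.85×10^4, ε/D = 2.62×10^-4, f = 0.01969, h_3 = f(L/D)V²/2g = 4.918 m
Series → Q common, losses add: H = Σh = 17.99 m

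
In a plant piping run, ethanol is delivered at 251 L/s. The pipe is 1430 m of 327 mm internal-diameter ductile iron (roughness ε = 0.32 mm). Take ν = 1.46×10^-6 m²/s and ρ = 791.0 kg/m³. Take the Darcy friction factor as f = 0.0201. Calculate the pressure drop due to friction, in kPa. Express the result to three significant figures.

Δp ≈ 311 kPa

V = 4Q/(πD²) = 4·0.251/(π·0.327²) = 2.989 m/s
h_f = f(L/D)V²/(2g) = 0.02010·(1430/0.327)·2.989²/(2·9.81) = 40.02 m
Δp = ρg·h_f = 791.0·9.81·40.02 = 310.5 kPa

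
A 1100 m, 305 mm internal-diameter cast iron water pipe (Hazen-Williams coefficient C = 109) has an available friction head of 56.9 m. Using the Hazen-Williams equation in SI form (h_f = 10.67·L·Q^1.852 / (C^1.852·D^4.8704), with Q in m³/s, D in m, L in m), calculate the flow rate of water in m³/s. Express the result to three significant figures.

Rearranging: Q = [h_f·C^1.852·D^4.8704 / (10.67·L)]^(1/1.852)
Q = [56.9·109^1.852·0.305^4.8704 / (10.67·1100)]^0.540 = 0.2701 m³/s

Q ≈ 0.270 m³/s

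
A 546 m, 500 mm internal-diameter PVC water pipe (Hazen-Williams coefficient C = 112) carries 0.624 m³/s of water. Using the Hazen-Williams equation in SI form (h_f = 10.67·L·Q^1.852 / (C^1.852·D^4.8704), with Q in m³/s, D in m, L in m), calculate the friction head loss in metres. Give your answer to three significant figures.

h_f ≈ 11.4 m

h_f = 10.67·546·0.624^1.852 / (112^1.852·0.500^4.8704) = 11.40 m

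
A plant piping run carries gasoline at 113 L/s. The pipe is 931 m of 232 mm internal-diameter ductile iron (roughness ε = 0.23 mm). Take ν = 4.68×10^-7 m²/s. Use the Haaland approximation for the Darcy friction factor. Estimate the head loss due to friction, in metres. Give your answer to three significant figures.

V = 4Q/(πD²) = 4·0.113/(π·0.232²) = 2.673 m/s
Re = VD/ν = 2.673·0.232/4.68×10^-7 = 1.33×10^6 → turbulent
ε/D = 0.23/232 = 9.91×10^-4
Haaland: f = 0.01984
h_f = f(L/D)V²/(2g) = 0.01984·(931/0.232)·2.673²/(2·9.81) = 28.99 m

h_f ≈ 29.0 m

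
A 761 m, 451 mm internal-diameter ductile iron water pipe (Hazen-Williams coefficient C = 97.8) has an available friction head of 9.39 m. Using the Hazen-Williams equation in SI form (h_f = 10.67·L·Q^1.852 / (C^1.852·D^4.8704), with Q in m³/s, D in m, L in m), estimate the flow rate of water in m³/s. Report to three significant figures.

Rearranging: Q = [h_f·C^1.852·D^4.8704 / (10.67·L)]^(1/1.852)
Q = [9.39·97.8^1.852·0.451^4.8704 / (10.67·761)]^0.540 = 0.3127 m³/s

Q ≈ 0.313 m³/s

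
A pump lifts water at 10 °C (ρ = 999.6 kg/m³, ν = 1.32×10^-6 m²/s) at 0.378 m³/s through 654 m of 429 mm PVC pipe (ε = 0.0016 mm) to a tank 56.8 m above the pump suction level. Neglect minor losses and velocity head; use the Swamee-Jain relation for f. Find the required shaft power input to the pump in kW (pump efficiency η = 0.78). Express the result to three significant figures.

V = 4Q/(πD²) = 2.615 m/s; Re = 8.50×10^5; ε/D = 3.73×10^-6; f = 0.01202
h_f = f(L/D)V²/2g = 6.385 m
Total head H = z + h_f = 56.8 + 6.385 = 63.19 m
P_hyd = ρgQH = 999.6·9.81·0.378·63.19 = 234.2 kW
P_shaft = P_hyd/η = 234.2/0.78 = 300.3 kW

P_shaft ≈ 300 kW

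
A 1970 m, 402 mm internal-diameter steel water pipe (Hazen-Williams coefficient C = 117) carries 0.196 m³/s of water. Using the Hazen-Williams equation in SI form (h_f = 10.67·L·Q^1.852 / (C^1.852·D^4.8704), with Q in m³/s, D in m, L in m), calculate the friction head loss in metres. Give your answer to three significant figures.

h_f ≈ 12.9 m

h_f = 10.67·1970·0.196^1.852 / (117^1.852·0.402^4.8704) = 12.86 m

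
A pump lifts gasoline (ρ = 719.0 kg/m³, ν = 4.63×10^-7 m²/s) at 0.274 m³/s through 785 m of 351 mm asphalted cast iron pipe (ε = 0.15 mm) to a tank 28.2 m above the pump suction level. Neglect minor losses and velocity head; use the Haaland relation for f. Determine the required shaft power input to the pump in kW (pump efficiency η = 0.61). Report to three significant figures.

P_shaft ≈ 137 kW

V = 4Q/(πD²) = 2.832 m/s; Re = 2.15×10^6; ε/D = 4.27×10^-4; f = 0.01639
h_f = f(L/D)V²/2g = 14.98 m
Total head H = z + h_f = 28.2 + 14.98 = 43.18 m
P_hyd = ρgQH = 719.0·9.81·0.274·43.18 = 83.46 kW
P_shaft = P_hyd/η = 83.46/0.61 = 136.8 kW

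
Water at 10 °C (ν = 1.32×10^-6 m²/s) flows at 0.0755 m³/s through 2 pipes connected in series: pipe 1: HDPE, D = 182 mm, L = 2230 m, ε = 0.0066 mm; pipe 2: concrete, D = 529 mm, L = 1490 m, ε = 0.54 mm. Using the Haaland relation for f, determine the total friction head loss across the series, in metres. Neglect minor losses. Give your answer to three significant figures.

Pipe 1: V = 2.902 m/s, Re = 4.00×10^5, ε/D = 3.63×10^-5, f = 0.01398, h_1 = f(L/D)V²/2g = 73.52 m
Pipe 2: V = 0.3435 m/s, Re = 1.38×10^5, ε/D = 0.00102, f = 0.02149, h_2 = f(L/D)V²/2g = 0.3640 m
Series → Q common, losses add: H = Σh = 73.89 m

H ≈ 73.9 m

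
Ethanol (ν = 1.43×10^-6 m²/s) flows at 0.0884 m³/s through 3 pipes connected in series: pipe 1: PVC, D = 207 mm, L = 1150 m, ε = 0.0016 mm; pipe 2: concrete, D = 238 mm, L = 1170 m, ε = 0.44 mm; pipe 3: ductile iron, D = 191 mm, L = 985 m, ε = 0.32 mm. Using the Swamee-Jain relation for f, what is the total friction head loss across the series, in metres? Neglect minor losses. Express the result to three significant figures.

Pipe 1: V = 2.627 m/s, Re = 3.80×10^5, ε/D = 7.73×10^-6, f = 0.01386, h_1 = f(L/D)V²/2g = 27.08 m
Pipe 2: V = 1.987 m/s, Re = 3.31×10^5, ε/D = 0.00185, f = 0.02366, h_2 = f(L/D)V²/2g = 23.41 m
Pipe 3: V = 3.085 m/s, Re = 4.12×10^5, ε/D = 0.00168, f = 0.02299, h_3 = f(L/D)V²/2g = 57.51 m
Series → Q common, losses add: H = Σh = 108.0 m

H ≈ 108 m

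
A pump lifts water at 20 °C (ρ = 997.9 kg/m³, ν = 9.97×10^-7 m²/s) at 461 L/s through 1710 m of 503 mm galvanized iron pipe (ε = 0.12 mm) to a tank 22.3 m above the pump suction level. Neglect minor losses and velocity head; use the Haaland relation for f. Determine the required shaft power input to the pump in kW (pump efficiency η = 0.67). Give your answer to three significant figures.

V = 4Q/(πD²) = 2.320 m/s; Re = 1.17×10^6; ε/D = 2.39×10^-4; f = 0.01491
h_f = f(L/D)V²/2g = 13.90 m
Total head H = z + h_f = 22.3 + 13.90 = 36.20 m
P_hyd = ρgQH = 997.9·9.81·0.461·36.20 = 163.4 kW
P_shaft = P_hyd/η = 163.4/0.67 = 243.9 kW

P_shaft ≈ 244 kW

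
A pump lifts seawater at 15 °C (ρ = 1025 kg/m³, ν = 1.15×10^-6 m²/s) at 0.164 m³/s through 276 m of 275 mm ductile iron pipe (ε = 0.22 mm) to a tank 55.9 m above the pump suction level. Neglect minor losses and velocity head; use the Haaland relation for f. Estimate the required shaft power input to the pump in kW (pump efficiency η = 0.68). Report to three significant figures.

V = 4Q/(πD²) = 2.761 m/s; Re = 6.60×10^5; ε/D = 8.00×10^-4; f = 0.01912
h_f = f(L/D)V²/2g = 7.455 m
Total head H = z + h_f = 55.9 + 7.455 = 63.36 m
P_hyd = ρgQH = 1025·9.81·0.164·63.36 = 104.5 kW
P_shaft = P_hyd/η = 104.5/0.68 = 153.6 kW

P_shaft ≈ 154 kW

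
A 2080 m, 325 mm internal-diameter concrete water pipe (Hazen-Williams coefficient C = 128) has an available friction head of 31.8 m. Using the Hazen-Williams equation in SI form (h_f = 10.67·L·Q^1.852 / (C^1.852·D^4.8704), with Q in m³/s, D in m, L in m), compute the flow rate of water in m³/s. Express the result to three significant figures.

Rearranging: Q = [h_f·C^1.852·D^4.8704 / (10.67·L)]^(1/1.852)
Q = [31.8·128^1.852·0.325^4.8704 / (10.67·2080)]^0.540 = 0.1941 m³/s

Q ≈ 0.194 m³/s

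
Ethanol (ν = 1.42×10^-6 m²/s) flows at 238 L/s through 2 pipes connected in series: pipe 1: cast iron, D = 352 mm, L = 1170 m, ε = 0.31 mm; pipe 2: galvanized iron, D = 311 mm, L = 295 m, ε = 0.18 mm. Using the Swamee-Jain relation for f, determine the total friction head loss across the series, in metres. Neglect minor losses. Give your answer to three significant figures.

Pipe 1: V = 2.446 m/s, Re = 6.06×10^5, ε/D = 8.81×10^-4, f = 0.01970, h_1 = f(L/D)V²/2g = 19.96 m
Pipe 2: V = 3.133 m/s, Re = 6.86×10^5, ε/D = 5.79×10^-4, f = 0.01802, h_2 = f(L/D)V²/2g = 8.552 m
Series → Q common, losses add: H = Σh = 28.51 m

H ≈ 28.5 m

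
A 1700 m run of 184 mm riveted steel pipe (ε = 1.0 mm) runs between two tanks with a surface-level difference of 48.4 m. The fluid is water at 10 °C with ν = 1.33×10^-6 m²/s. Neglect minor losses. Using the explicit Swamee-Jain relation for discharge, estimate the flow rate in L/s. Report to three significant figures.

Swamee-Jain (Type II): Q = -0.965·√(gD⁵h_f/L)·ln[ε/(3.7D) + √(3.17ν²L/(gD³h_f))]
√(gD⁵h_f/L) = √(9.81·0.184⁵·48.4/1700) = 0.007675
ε/(3.7D) = 0.00147; √(3.17ν²L/(gD³h_f)) = 5.68×10^-5
Q = -0.965·0.007675·ln(0.001526) = 0.04803 m³/s
Check: V = 1.81 m/s, Re = 2.50×10^5, f = 0.03166, h_f = 48.6 m ≈ 48.4 m ✓

Q ≈ 48.0 L/s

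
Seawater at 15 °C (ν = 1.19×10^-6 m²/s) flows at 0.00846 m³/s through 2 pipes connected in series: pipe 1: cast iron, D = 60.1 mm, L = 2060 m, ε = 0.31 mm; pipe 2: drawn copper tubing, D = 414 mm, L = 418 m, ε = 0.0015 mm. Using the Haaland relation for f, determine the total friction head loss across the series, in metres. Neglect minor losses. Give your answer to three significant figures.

H ≈ 486 m

Pipe 1: V = 2.982 m/s, Re = 1.51×10^5, ε/D = 0.00516, f = 0.03128, h_1 = f(L/D)V²/2g = 485.9 m
Pipe 2: V = 0.06285 m/s, Re = 2.19×10^4, ε/D = 3.62×10^-6, f = 0.02519, h_2 = f(L/D)V²/2g = 0.005119 m
Series → Q common, losses add: H = Σh = 485.9 m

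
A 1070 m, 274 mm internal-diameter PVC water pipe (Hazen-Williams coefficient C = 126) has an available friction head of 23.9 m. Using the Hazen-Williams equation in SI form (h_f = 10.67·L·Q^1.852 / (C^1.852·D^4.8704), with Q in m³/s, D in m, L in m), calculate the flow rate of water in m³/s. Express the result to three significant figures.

Q ≈ 0.150 m³/s

Rearranging: Q = [h_f·C^1.852·D^4.8704 / (10.67·L)]^(1/1.852)
Q = [23.9·126^1.852·0.274^4.8704 / (10.67·1070)]^0.540 = 0.1497 m³/s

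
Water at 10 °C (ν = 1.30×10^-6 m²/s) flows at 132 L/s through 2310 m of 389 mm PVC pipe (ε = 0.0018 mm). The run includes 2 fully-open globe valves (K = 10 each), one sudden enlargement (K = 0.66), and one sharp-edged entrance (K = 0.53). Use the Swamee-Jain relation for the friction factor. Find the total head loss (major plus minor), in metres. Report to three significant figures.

V = 4Q/(πD²) = 1.111 m/s; V²/2g = 0.06287 m
Re = 3.32×10^5, ε/D = 4.63×10^-6 → f = 0.01416 (Swamee-Jain)
Major: h_f = f(L/D)·V²/2g = 0.01416·5938·0.06287 = 5.287 m
Minor: ΣK = 21.2; h_m = ΣK·V²/2g = 1.332 m
Total H_L = 5.287 + 1.332 = 6.619 m

H_L ≈ 6.62 m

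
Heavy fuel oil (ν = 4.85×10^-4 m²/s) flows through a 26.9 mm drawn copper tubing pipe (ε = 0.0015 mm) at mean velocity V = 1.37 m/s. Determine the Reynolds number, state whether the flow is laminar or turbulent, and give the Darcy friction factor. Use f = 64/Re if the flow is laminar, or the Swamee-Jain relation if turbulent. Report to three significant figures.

Re ≈ 76.0; laminar; f = 64/Re ≈ 0.842

Re = VD/ν = 1.370·0.0269/4.85×10^-4 = 76.0
Re < 2300 → laminar → f = 64/Re = 0.8423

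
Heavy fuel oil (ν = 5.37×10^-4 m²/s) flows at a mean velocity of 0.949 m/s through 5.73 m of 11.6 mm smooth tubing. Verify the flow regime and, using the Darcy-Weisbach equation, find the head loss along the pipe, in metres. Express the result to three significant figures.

Re = VD/ν = 0.949·0.01160/5.37×10^-4 = 20.5 → laminar (Re < 2300)
f = 64/Re = 3.122
h_f = f(L/D)V²/(2g) = 3.122·(5.73/0.01160)·0.949²/(2·9.81) = 70.79 m

h_f ≈ 70.8 m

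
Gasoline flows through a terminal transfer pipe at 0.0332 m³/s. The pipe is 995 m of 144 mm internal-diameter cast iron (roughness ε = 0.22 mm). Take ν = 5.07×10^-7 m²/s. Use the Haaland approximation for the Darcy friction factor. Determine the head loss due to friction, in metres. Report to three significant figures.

V = 4Q/(πD²) = 4·0.0332/(π·0.144²) = 2.039 m/s
Re = VD/ν = 2.039·0.144/5.07×10^-7 = 5.79×10^5 → turbulent
ε/D = 0.22/144 = 0.00153
Haaland: f = 0.02221
h_f = f(L/D)V²/(2g) = 0.02221·(995/0.144)·2.039²/(2·9.81) = 32.51 m

h_f ≈ 32.5 m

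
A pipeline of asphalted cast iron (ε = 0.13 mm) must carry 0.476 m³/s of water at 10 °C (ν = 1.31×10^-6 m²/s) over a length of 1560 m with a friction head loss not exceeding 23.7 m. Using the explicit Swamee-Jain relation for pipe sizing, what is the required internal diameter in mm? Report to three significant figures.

D ≈ 461 mm

Swamee-Jain (Type III): D = 0.66·[ε^1.25·(LQ²/(gh_f))^4.75 + ν·Q^9.4·(L/(gh_f))^5.2]^0.04
LQ²/(gh_f) = 1.520; L/(gh_f) = 6.710
Term 1 = ε^1.25·(…)^4.75 = 1.02×10^-4; Term 2 = ν·Q^9.4·(…)^5.2 = 2.43×10^-5
D = 0.66·(1.02×10^-4 + 2.43×10^-5)^0.04 = 0.4608 m = 461 mm
Check: V = 2.85 m/s, Re = 1.00×10^6, f = 0.01559, h_f = 21.9 m ≈ 23.7 m ✓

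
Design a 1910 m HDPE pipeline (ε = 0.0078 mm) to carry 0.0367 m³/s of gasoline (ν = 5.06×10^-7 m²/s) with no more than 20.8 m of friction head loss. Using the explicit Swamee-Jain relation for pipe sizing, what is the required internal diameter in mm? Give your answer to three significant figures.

D ≈ 171 mm

Swamee-Jain (Type III): D = 0.66·[ε^1.25·(LQ²/(gh_f))^4.75 + ν·Q^9.4·(L/(gh_f))^5.2]^0.04
LQ²/(gh_f) = 0.01261; L/(gh_f) = 9.361
Term 1 = ε^1.25·(…)^4.75 = 3.92×10^-16; Term 2 = ν·Q^9.4·(…)^5.2 = 1.83×10^-15
D = 0.66·(3.92×10^-16 + 1.83×10^-15)^0.04 = 0.1712 m = 171 mm
Check: V = 1.59 m/s, Re = 5.40×10^5, f = 0.01363, h_f = 19.7 m ≈ 20.8 m ✓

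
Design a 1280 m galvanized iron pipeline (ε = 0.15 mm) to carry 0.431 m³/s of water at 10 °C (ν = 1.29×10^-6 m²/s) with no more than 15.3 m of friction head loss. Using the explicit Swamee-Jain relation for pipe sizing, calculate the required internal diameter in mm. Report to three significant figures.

D ≈ 468 mm

Swamee-Jain (Type III): D = 0.66·[ε^1.25·(LQ²/(gh_f))^4.75 + ν·Q^9.4·(L/(gh_f))^5.2]^0.04
LQ²/(gh_f) = 1.584; L/(gh_f) = 8.528
Term 1 = ε^1.25·(…)^4.75 = 1.48×10^-4; Term 2 = ν·Q^9.4·(…)^5.2 = 3.27×10^-5
D = 0.66·(1.48×10^-4 + 3.27×10^-5)^0.04 = 0.4675 m = 468 mm
Check: V = 2.51 m/s, Re = 9.10×10^5, f = 0.01600, h_f = 14.1 m ≈ 15.3 m ✓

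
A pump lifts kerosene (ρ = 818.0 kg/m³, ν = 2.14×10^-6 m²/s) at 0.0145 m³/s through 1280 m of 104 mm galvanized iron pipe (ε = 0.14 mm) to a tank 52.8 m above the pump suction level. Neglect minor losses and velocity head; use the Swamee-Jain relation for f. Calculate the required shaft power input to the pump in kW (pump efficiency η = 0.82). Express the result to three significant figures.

P_shaft ≈ 13.7 kW

V = 4Q/(πD²) = 1.707 m/s; Re = 8.30×10^4; ε/D = 0.00135; f = 0.02385
h_f = f(L/D)V²/2g = 43.59 m
Total head H = z + h_f = 52.8 + 43.59 = 96.39 m
P_hyd = ρgQH = 818.0·9.81·0.0145·96.39 = 11.22 kW
P_shaft = P_hyd/η = 11.22/0.82 = 13.68 kW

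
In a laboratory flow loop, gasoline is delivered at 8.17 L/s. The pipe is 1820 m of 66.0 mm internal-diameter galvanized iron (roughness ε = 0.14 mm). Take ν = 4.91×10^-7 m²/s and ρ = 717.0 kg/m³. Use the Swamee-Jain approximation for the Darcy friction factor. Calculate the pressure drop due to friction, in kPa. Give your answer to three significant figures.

V = 4Q/(πD²) = 4·0.00817/(π·0.0660²) = 2.388 m/s
Re = VD/ν = 2.388·0.0660/4.91×10^-7 = 3.21×10^5 → turbulent
ε/D = 0.14/66.0 = 0.00212
Swamee-Jain: f = 0.02448
h_f = f(L/D)V²/(2g) = 0.02448·(1820/0.0660)·2.388²/(2·9.81) = 196.2 m
Δp = ρg·h_f = 717.0·9.81·196.2 = 1380 kPa

Δp ≈ 1380 kPa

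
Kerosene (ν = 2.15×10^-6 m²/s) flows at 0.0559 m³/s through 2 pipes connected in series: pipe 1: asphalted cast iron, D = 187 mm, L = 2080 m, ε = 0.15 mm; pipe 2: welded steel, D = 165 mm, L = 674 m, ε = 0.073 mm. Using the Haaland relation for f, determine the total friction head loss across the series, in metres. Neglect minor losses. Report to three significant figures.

Pipe 1: V = 2.035 m/s, Re = 1.77×10^5, ε/D = 8.02×10^-4, f = 0.02025, h_1 = f(L/D)V²/2g = 47.55 m
Pipe 2: V = 2.614 m/s, Re = 2.01×10^5, ε/D = 4.42×10^-4, f = 0.01832, h_2 = f(L/D)V²/2g = 26.07 m
Series → Q common, losses add: H = Σh = 73.63 m

H ≈ 73.6 m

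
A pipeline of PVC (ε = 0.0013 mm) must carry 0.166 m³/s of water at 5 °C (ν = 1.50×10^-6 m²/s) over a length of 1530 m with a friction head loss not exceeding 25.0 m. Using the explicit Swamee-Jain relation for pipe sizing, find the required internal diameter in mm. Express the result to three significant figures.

Swamee-Jain (Type III): D = 0.66·[ε^1.25·(LQ²/(gh_f))^4.75 + ν·Q^9.4·(L/(gh_f))^5.2]^0.04
LQ²/(gh_f) = 0.1719; L/(gh_f) = 6.239
Term 1 = ε^1.25·(…)^4.75 = 1.02×10^-11; Term 2 = ν·Q^9.4·(…)^5.2 = 9.54×10^-10
D = 0.66·(1.02×10^-11 + 9.54×10^-10)^0.04 = 0.2877 m = 288 mm
Check: V = 2.55 m/s, Re = 4.90×10^5, f = 0.01321, h_f = 23.4 m ≈ 25.0 m ✓

D ≈ 288 mm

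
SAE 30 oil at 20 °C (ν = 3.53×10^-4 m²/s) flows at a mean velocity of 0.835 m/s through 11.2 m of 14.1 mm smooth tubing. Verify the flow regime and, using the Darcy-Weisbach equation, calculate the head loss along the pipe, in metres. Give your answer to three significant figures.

Re = VD/ν = 0.835·0.01410/3.53×10^-4 = 33.4 → laminar (Re < 2300)
f = 64/Re = 1.919
h_f = f(L/D)V²/(2g) = 1.919·(11.2/0.01410)·0.835²/(2·9.81) = 54.17 m

h_f ≈ 54.2 m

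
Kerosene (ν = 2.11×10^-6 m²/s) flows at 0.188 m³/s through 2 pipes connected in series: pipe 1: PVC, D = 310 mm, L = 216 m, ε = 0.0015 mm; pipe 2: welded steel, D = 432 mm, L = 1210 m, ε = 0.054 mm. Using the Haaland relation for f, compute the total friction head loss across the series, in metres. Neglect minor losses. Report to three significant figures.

Pipe 1: V = 2.491 m/s, Re = 3.66×10^5, ε/D = 4.84×10^-6, f = 0.01387, h_1 = f(L/D)V²/2g = 3.055 m
Pipe 2: V = 1.283 m/s, Re = 2.63×10^5, ε/D = 1.25×10^-4, f = 0.01573, h_2 = f(L/D)V²/2g = 3.694 m
Series → Q common, losses add: H = Σh = 6.749 m

H ≈ 6.75 m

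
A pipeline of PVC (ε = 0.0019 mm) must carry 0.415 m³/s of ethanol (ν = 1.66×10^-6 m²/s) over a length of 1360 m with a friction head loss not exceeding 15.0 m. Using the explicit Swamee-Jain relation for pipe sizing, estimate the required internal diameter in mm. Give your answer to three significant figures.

Swamee-Jain (Type III): D = 0.66·[ε^1.25·(LQ²/(gh_f))^4.75 + ν·Q^9.4·(L/(gh_f))^5.2]^0.04
LQ²/(gh_f) = 1.592; L/(gh_f) = 9.242
Term 1 = ε^1.25·(…)^4.75 = 6.42×10^-7; Term 2 = ν·Q^9.4·(…)^5.2 = 4.49×10^-5
D = 0.66·(6.42×10^-7 + 4.49×10^-5)^0.04 = 0.4424 m = 442 mm
Check: V = 2.70 m/s, Re = 7.19×10^5, f = 0.01237, h_f = 14.1 m ≈ 15.0 m ✓

D ≈ 442 mm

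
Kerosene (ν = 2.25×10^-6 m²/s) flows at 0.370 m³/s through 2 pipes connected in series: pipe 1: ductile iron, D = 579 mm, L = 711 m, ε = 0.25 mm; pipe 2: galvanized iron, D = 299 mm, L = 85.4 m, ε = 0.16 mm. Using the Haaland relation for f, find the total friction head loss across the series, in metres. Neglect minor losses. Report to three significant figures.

H ≈ 9.26 m

Pipe 1: V = 1.405 m/s, Re = 3.62×10^5, ε/D = 4.32×10^-4, f = 0.01744, h_1 = f(L/D)V²/2g = 2.156 m
Pipe 2: V = 5.270 m/s, Re = 7.00×10^5, ε/D = 5.35×10^-4, f = 0.01758, h_2 = f(L/D)V²/2g = 7.106 m
Series → Q common, losses add: H = Σh = 9.262 m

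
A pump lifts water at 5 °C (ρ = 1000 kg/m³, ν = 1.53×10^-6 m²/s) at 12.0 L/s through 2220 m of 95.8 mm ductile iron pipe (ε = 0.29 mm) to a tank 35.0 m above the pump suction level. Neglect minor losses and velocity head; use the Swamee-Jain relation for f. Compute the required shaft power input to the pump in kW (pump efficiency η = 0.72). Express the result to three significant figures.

V = 4Q/(πD²) = 1.665 m/s; Re = 1.04×10^5; ε/D = 0.00303; f = 0.02772
h_f = f(L/D)V²/2g = 90.75 m
Total head H = z + h_f = 35.0 + 90.75 = 125.7 m
P_hyd = ρgQH = 1000·9.81·0.0120·125.7 = 14.80 kW
P_shaft = P_hyd/η = 14.80/0.72 = 20.56 kW

P_shaft ≈ 20.6 kW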